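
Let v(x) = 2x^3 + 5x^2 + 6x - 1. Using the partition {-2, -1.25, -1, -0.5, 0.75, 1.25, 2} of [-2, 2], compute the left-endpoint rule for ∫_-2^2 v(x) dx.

Subinterval widths: 0.75, 0.25, 0.5, 1.25, 0.5, 0.75.
Left endpoints: -2, -1.25, -1, -0.5, 0.75, 1.25.
v(-2) = -9, v(-1.25) = -4.59375, v(-1) = -4, v(-0.5) = -3, v(0.75) = 7.15625, v(1.25) = 18.21875.
Sum = Σ Δx_i · v(x_i).
Sum = 3.59375.

3.59375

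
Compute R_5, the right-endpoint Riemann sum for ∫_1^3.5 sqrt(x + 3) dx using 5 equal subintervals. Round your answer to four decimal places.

Δx = (3.5 − 1)/5 = 0.5.
Right endpoints: 1.5, 2, 2.5, 3, 3.5.
f(1.5) ≈ 2.1213, f(2) ≈ 2.2361, f(2.5) ≈ 2.3452, f(3) ≈ 2.4495, f(3.5) ≈ 2.5495.
Sum = Δx · [f(1.5) + f(2) + f(2.5) + f(3) + f(3.5)].
Sum ≈ 5.8508.

5.8508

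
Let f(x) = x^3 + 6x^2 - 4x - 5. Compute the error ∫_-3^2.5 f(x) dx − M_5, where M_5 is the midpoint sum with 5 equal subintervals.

2.9115625

Exact integral: ∫_-3^2.5 f(x) dx = 52.765625.
M_5 = 49.8540625.
Error = 52.765625 − 49.8540625 = 2.9115625.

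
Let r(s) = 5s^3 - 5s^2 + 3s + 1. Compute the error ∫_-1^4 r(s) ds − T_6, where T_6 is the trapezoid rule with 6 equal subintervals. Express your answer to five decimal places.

Exact integral: ∫_-1^4 r(s) ds ≈ 237.9166667.
T_6 ≈ 248.0439815.
Error ≈ 237.9166667 − 248.0439815 ≈ -10.12731.

-10.12731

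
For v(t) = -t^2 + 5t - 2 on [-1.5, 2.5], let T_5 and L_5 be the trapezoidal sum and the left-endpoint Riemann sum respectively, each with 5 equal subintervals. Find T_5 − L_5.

6.4

T_5 = -4.76.
L_5 = -11.16.
T_5 − L_5 = 6.4.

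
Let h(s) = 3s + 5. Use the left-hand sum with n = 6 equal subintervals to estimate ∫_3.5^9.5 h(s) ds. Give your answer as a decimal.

Δs = (9.5 − 3.5)/6 = 1.
Left endpoints: 3.5, 4.5, 5.5, 6.5, 7.5, 8.5.
h(3.5) = 15.5, h(4.5) = 18.5, h(5.5) = 21.5, h(6.5) = 24.5, h(7.5) = 27.5, h(8.5) = 30.5.
Sum = Δs · [h(3.5) + h(4.5) + h(5.5) + ...].
Sum = 138.

138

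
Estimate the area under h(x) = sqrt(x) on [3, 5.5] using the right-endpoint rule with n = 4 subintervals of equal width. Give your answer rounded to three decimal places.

5.324

Δx = (5.5 − 3)/4 = 0.625.
Right endpoints: 3.625, 4.25, 4.875, 5.5.
h(3.625) ≈ 1.904, h(4.25) ≈ 2.062, h(4.875) ≈ 2.208, h(5.5) ≈ 2.345.
Sum = Δx · [h(3.625) + h(4.25) + h(4.875) + h(5.5)].
Sum ≈ 5.324.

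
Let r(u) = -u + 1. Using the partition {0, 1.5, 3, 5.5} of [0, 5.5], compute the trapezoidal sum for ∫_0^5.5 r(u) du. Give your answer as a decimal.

Subinterval widths: 1.5, 1.5, 2.5.
r(0) = 1, r(1.5) = -0.5, r(3) = -2, r(5.5) = -4.5.
On each subinterval the trapezoid contributes (Δu_i/2)·[r(u_{i-1}) + r(u_i)].
Sum = -9.625.

-9.625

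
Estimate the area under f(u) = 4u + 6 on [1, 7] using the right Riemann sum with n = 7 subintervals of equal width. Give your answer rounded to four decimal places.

Δu = (7 − 1)/7 = 6/7.
Right endpoints: 13/7, 19/7, 25/7, 31/7, 37/7, 43/7, 7.
f(13/7) = 94/7, f(19/7) = 118/7, f(25/7) = 142/7, f(31/7) = 166/7, f(37/7) = 190/7, f(43/7) = 214/7, f(7) = 34.
Sum = Δu · [f(13/7) + f(19/7) + f(25/7) + ...].
Sum ≈ 142.2857.

142.2857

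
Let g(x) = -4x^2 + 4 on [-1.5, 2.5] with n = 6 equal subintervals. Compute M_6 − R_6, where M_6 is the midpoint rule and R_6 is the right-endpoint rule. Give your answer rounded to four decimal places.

M_6 ≈ -8.740741.
R_6 ≈ -15.851852.
M_6 − R_6 ≈ 7.1111.

7.1111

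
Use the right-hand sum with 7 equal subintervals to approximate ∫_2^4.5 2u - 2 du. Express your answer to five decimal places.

Δu = (4.5 − 2)/7 = 5/14.
Right endpoints: 33/14, 19/7, 43/14, 24/7, 53/14, 29/7, 4.5.
f(33/14) = 19/7, f(19/7) = 24/7, f(43/14) = 29/7, f(24/7) = 34/7, f(53/14) = 39/7, f(29/7) = 44/7, f(4.5) = 7.
Sum = Δu · [f(33/14) + f(19/7) + f(43/14) + ...].
Sum ≈ 12.14286.

12.14286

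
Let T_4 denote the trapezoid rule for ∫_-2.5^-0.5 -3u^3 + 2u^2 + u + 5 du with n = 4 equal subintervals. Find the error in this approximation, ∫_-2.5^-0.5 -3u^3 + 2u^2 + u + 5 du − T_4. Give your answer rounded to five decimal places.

-1.29167

Exact integral: ∫_-2.5^-0.5 f(u) du ≈ 46.5833333.
T_4 = 47.875.
Error ≈ 46.5833333 − 47.875 ≈ -1.29167.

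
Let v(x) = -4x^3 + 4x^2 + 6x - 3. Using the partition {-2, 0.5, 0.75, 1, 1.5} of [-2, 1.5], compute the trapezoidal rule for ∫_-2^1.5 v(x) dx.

Subinterval widths: 2.5, 0.25, 0.25, 0.5.
v(-2) = 33, v(0.5) = 0.5, v(0.75) = 2.0625, v(1) = 3, v(1.5) = 1.5.
On each subinterval the trapezoid contributes (Δx_i/2)·[v(x_{i-1}) + v(x_i)].
Sum = 43.953125.

43.953125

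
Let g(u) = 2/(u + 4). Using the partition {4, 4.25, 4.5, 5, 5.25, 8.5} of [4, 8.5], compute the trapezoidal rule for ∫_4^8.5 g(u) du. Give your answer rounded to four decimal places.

0.9018

Subinterval widths: 0.25, 0.25, 0.5, 0.25, 3.25.
g(4) = 0.25, g(4.25) = 8/33, g(4.5) = 4/17, g(5) = 2/9, g(5.25) = 8/37, g(8.5) = 0.16.
On each subinterval the trapezoid contributes (Δu_i/2)·[g(u_{i-1}) + g(u_i)].
Sum ≈ 0.9018.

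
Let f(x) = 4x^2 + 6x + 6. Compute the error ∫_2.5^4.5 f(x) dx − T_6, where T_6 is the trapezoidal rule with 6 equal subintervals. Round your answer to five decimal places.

Exact integral: ∫_2.5^4.5 f(x) dx ≈ 154.6666667.
T_6 ≈ 154.8148148.
Error ≈ 154.6666667 − 154.8148148 ≈ -0.14815.

-0.14815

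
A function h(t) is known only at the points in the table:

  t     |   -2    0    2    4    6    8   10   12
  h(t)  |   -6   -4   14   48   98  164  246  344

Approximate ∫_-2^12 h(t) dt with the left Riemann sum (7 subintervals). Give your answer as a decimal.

Δt = 2.
Sum = 2·[(-6) + (-4) + 14 + 48 + 98 + 164 + 246] = 1120.

1120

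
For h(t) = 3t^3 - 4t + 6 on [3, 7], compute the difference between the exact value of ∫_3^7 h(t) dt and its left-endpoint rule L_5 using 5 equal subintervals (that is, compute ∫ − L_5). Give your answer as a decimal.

Exact integral: ∫_3^7 h(t) dt = 1684.
L_5 = 1330.4.
Error = 1684 − 1330.4 = 353.6.

353.6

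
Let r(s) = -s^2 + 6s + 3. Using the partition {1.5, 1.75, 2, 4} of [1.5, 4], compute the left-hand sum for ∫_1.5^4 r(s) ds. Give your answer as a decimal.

Subinterval widths: 0.25, 0.25, 2.
Left endpoints: 1.5, 1.75, 2.
r(1.5) = 9.75, r(1.75) = 10.4375, r(2) = 11.
Sum = Σ Δs_i · r(s_i).
Sum = 27.046875.

27.046875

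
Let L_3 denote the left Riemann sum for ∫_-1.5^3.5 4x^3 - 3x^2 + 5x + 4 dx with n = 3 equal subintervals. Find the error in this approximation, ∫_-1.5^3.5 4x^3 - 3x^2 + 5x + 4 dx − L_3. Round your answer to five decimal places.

129.16667

Exact integral: ∫_-1.5^3.5 f(x) dx = 143.75.
L_3 ≈ 14.5833333.
Error ≈ 143.75 − 14.5833333 ≈ 129.16667.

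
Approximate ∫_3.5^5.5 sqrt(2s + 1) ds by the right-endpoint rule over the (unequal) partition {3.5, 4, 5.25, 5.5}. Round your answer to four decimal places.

Subinterval widths: 0.5, 1.25, 0.25.
Right endpoints: 4, 5.25, 5.5.
f(4) ≈ 3.0000, f(5.25) ≈ 3.3912, f(5.5) ≈ 3.4641.
Sum = Σ Δs_i · f(s_i).
Sum ≈ 6.6050.

6.6050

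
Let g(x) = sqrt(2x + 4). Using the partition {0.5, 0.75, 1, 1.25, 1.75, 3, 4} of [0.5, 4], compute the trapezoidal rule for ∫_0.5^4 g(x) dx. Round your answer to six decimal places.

Subinterval widths: 0.25, 0.25, 0.25, 0.5, 1.25, 1.
g(0.5) ≈ 2.236068, g(0.75) ≈ 2.345208, g(1) ≈ 2.449490, g(1.25) ≈ 2.549510, g(1.75) ≈ 2.738613, g(3) ≈ 3.162278, g(4) ≈ 3.464102.
On each subinterval the trapezoid contributes (Δx_i/2)·[g(x_{i-1}) + g(x_i)].
Sum ≈ 10.120148.

10.120148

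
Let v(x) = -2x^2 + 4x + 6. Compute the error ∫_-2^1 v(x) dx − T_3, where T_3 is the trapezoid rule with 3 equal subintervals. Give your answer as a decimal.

Exact integral: ∫_-2^1 v(x) dx = 6.
T_3 = 5.
Error = 6 − 5 = 1.

1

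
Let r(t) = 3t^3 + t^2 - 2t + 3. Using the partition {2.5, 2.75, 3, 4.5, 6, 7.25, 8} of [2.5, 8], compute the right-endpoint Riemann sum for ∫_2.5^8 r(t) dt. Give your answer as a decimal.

Subinterval widths: 0.25, 0.25, 1.5, 1.5, 1.25, 0.75.
Right endpoints: 2.75, 3, 4.5, 6, 7.25, 8.
r(2.75) = 67.453125, r(3) = 87, r(4.5) = 287.625, r(6) = 675, r(7.25) = 1184.296875, r(8) = 1587.
Sum = Σ Δt_i · r(t_i).
Sum = 4153.171875.

4153.171875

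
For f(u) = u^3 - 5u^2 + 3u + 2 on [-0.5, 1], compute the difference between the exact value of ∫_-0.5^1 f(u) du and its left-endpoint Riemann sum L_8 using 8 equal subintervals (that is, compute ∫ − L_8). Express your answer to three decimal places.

0.213

Exact integral: ∫_-0.5^1 f(u) du = 2.484375.
L_8 ≈ 2.27124.
Error ≈ 2.484375 − 2.27124 ≈ 0.213.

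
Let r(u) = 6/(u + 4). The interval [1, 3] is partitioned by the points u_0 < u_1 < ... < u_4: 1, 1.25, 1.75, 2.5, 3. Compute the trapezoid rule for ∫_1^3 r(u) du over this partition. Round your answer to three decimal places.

Subinterval widths: 0.25, 0.5, 0.75, 0.5.
r(1) = 1.2, r(1.25) = 8/7, r(1.75) = 24/23, r(2.5) = 12/13, r(3) = 6/7.
On each subinterval the trapezoid contributes (Δu_i/2)·[r(u_{i-1}) + r(u_i)].
Sum ≈ 2.022.

2.022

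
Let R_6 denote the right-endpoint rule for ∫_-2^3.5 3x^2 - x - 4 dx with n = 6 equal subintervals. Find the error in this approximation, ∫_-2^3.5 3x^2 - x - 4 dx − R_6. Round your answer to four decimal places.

Exact integral: ∫_-2^3.5 f(x) dx = 24.75.
R_6 ≈ 35.883681.
Error ≈ 24.75 − 35.883681 ≈ -11.1337.

-11.1337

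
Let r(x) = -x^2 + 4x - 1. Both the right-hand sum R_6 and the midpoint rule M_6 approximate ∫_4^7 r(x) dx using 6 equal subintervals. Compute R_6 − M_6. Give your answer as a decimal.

-5.4375

R_6 = -35.375.
M_6 = -29.9375.
R_6 − M_6 = -5.4375.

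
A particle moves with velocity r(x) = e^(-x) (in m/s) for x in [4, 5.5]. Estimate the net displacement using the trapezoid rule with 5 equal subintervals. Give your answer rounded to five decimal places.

Δx = (5.5 − 4)/5 = 0.3.
r(4) ≈ 0.01832, r(4.3) ≈ 0.01357, r(4.6) ≈ 0.01005, r(4.9) ≈ 0.00745, r(5.2) ≈ 0.00552, r(5.5) ≈ 0.00409.
T_5 = (Δx/2)·[r(x_0) + 2r(x_1) + ... + 2r(x_{4}) + r(x_5)].
Sum ≈ 0.01434.

0.01434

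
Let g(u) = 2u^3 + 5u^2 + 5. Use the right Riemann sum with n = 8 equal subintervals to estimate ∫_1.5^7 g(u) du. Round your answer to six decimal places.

2118.568848

Δu = (7 − 1.5)/8 = 0.6875.
Right endpoints: 2.1875, 2.875, 3.5625, 4.25, 4.9375, 5.625, 6.3125, 7.
g(2.1875) = 102115/2048, g(2.875) = 93.85546875, g(3.5625) = 325393/2048, g(4.25) = 248.84375, g(4.9375) = 752919/2048, g(5.625) = 519.16015625, g(6.3125) = 1448581/2048, g(7) = 936.
Sum = Δu · [g(2.1875) + g(2.875) + g(3.5625) + ...].
Sum ≈ 2118.568848.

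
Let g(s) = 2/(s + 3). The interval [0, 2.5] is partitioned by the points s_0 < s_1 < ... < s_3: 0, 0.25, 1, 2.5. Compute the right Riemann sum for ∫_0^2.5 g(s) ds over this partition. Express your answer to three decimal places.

1.074

Subinterval widths: 0.25, 0.75, 1.5.
Right endpoints: 0.25, 1, 2.5.
g(0.25) = 8/13, g(1) = 0.5, g(2.5) = 4/11.
Sum = Σ Δs_i · g(s_i).
Sum ≈ 1.074.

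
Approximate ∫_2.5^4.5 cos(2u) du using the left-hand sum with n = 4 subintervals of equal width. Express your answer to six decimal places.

0.926117

Δu = (4.5 − 2.5)/4 = 0.5.
Left endpoints: 2.5, 3, 3.5, 4.
f(2.5) ≈ 0.283662, f(3) ≈ 0.960170, f(3.5) ≈ 0.753902, f(4) ≈ -0.145500.
Sum = Δu · [f(2.5) + f(3) + f(3.5) + f(4)].
Sum ≈ 0.926117.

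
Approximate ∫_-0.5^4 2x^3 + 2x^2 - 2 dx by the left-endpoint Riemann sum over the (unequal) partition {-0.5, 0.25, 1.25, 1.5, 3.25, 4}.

Subinterval widths: 0.75, 1, 0.25, 1.75, 0.75.
Left endpoints: -0.5, 0.25, 1.25, 1.5, 3.25.
f(-0.5) = -1.75, f(0.25) = -1.84375, f(1.25) = 5.03125, f(1.5) = 9.25, f(3.25) = 87.78125.
Sum = Σ Δx_i · f(x_i).
Sum = 80.125.

80.125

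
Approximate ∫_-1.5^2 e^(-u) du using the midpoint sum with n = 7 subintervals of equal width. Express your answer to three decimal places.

4.301

Δu = (2 − (-1.5))/7 = 0.5.
Midpoints: -1.25, -0.75, -0.25, 0.25, 0.75, 1.25, 1.75.
f(-1.25) ≈ 3.490, f(-0.75) ≈ 2.117, f(-0.25) ≈ 1.284, f(0.25) ≈ 0.779, f(0.75) ≈ 0.472, f(1.25) ≈ 0.287, f(1.75) ≈ 0.174.
Sum = Δu · [f(-1.25) + f(-0.75) + f(-0.25) + ...].
Sum ≈ 4.301.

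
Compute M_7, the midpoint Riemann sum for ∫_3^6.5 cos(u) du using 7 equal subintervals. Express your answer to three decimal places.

0.075

Δu = (6.5 − 3)/7 = 0.5.
Midpoints: 3.25, 3.75, 4.25, 4.75, 5.25, 5.75, 6.25.
f(3.25) ≈ -0.994, f(3.75) ≈ -0.821, f(4.25) ≈ -0.446, f(4.75) ≈ 0.038, f(5.25) ≈ 0.512, f(5.75) ≈ 0.861, f(6.25) ≈ 0.999.
Sum = Δu · [f(3.25) + f(3.75) + f(4.25) + ...].
Sum ≈ 0.075.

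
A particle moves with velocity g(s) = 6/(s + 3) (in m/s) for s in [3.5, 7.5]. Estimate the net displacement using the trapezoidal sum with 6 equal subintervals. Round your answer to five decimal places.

2.88068

Δs = (7.5 − 3.5)/6 = 2/3.
g(3.5) = 12/13, g(25/6) = 36/43, g(29/6) = 36/47, g(5.5) = 12/17, g(37/6) = 36/55, g(41/6) = 36/59, g(7.5) = 4/7.
T_6 = (Δs/2)·[g(s_0) + 2g(s_1) + ... + 2g(s_{5}) + g(s_6)].
Sum ≈ 2.88068.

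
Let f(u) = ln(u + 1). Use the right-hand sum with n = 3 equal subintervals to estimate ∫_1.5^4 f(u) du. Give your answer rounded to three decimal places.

Δu = (4 − 1.5)/3 = 5/6.
Right endpoints: 7/3, 19/6, 4.
f(7/3) ≈ 1.204, f(19/6) ≈ 1.427, f(4) ≈ 1.609.
Sum = Δu · [f(7/3) + f(19/6) + f(4)].
Sum ≈ 3.534.

3.534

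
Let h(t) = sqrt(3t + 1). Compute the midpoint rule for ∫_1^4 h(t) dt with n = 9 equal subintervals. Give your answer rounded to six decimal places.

Δt = (4 − 1)/9 = 1/3.
Midpoints: 7/6, 1.5, 11/6, 13/6, 2.5, 17/6, 19/6, 3.5, 23/6.
h(7/6) ≈ 2.121320, h(1.5) ≈ 2.345208, h(11/6) ≈ 2.549510, h(13/6) ≈ 2.738613, h(2.5) ≈ 2.915476, h(17/6) ≈ 3.082207, h(19/6) ≈ 3.240370, h(3.5) ≈ 3.391165, h(23/6) ≈ 3.535534.
Sum = Δt · [h(7/6) + h(1.5) + h(11/6) + ...].
Sum ≈ 8.639801.

8.639801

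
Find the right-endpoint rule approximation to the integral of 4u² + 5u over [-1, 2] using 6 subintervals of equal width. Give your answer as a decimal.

26.75

Δu = (2 − (-1))/6 = 0.5.
Right endpoints: -0.5, 0, 0.5, 1, 1.5, 2.
f(-0.5) = -1.5, f(0) = 0, f(0.5) = 3.5, f(1) = 9, f(1.5) = 16.5, f(2) = 26.
Sum = Δu · [f(-0.5) + f(0) + f(0.5) + ...].
Sum = 26.75.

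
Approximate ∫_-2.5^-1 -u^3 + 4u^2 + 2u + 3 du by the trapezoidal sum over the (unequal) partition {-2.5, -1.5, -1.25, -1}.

29.97265625

Subinterval widths: 1, 0.25, 0.25.
f(-2.5) = 38.625, f(-1.5) = 12.375, f(-1.25) = 8.703125, f(-1) = 6.
On each subinterval the trapezoid contributes (Δu_i/2)·[f(u_{i-1}) + f(u_i)].
Sum = 29.97265625.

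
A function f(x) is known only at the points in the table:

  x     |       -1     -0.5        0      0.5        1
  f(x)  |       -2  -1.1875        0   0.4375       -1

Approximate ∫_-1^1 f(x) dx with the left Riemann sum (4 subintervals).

Δx = 0.5.
Sum = 0.5·[(-2) + (-1.1875) + 0 + 0.4375] = -1.375.

-1.375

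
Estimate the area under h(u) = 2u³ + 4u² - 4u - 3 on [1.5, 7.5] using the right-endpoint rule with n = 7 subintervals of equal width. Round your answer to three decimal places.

2475.276

Δu = (7.5 − 1.5)/7 = 6/7.
Right endpoints: 33/14, 45/14, 57/14, 69/14, 81/14, 93/14, 7.5.
h(33/14) = 49377/1372, h(45/14) = 126069/1372, h(57/14) = 249705/1372, h(69/14) = 430653/1372, h(81/14) = 679281/1372, h(93/14) = 1005957/1372, h(7.5) = 1035.75.
Sum = Δu · [h(33/14) + h(45/14) + h(57/14) + ...].
Sum ≈ 2475.276.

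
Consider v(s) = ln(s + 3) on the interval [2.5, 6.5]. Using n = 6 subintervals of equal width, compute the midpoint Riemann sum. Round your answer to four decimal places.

Δs = (6.5 − 2.5)/6 = 2/3.
Midpoints: 17/6, 3.5, 25/6, 29/6, 5.5, 37/6.
v(17/6) ≈ 1.7636, v(3.5) ≈ 1.8718, v(25/6) ≈ 1.9694, v(29/6) ≈ 2.0584, v(5.5) ≈ 2.1401, v(37/6) ≈ 2.2156.
Sum = Δs · [v(17/6) + v(3.5) + v(25/6) + ...].
Sum ≈ 8.0126.

8.0126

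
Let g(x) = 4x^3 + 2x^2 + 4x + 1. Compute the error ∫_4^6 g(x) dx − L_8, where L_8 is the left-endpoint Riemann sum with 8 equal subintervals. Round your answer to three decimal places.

80.708

Exact integral: ∫_4^6 g(x) dx ≈ 1183.33333.
L_8 = 1102.625.
Error ≈ 1183.33333 − 1102.625 ≈ 80.708.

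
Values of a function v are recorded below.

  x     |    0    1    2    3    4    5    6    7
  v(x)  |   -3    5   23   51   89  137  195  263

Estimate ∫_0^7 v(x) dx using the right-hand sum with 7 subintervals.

763

Δx = 1.
Sum = 1·[5 + 23 + 51 + 89 + 137 + 195 + 263] = 763.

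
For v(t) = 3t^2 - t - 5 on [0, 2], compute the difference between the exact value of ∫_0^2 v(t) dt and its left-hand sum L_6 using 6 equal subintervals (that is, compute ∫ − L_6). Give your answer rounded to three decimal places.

Exact integral: ∫_0^2 v(t) dt = -4.
L_6 ≈ -5.55556.
Error ≈ -4 − (-5.55556) ≈ 1.556.

1.556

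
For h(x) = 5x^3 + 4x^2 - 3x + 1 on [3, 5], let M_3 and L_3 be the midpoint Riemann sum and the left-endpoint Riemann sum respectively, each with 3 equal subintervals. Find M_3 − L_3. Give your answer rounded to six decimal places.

M_3 ≈ 783.92592593.
L_3 ≈ 615.48148148.
M_3 − L_3 ≈ 168.444444.

168.444444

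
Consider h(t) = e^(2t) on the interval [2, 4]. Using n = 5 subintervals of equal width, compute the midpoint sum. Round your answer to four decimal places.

1424.8780

Δt = (4 − 2)/5 = 0.4.
Midpoints: 2.2, 2.6, 3, 3.4, 3.8.
h(2.2) ≈ 81.4509, h(2.6) ≈ 181.2722, h(3) ≈ 403.4288, h(3.4) ≈ 897.8473, h(3.8) ≈ 1998.1959.
Sum = Δt · [h(2.2) + h(2.6) + h(3) + h(3.4) + h(3.8)].
Sum ≈ 1424.8780.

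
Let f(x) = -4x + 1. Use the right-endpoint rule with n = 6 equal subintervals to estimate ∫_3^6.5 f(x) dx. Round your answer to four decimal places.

Δx = (6.5 − 3)/6 = 7/12.
Right endpoints: 43/12, 25/6, 4.75, 16/3, 71/12, 6.5.
f(43/12) = -40/3, f(25/6) = -47/3, f(4.75) = -18, f(16/3) = -61/3, f(71/12) = -68/3, f(6.5) = -25.
Sum = Δx · [f(43/12) + f(25/6) + f(4.75) + ...].
Sum ≈ -67.0833.

-67.0833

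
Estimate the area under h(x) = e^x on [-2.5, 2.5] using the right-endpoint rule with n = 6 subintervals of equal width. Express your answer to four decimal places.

Δx = (2.5 − (-2.5))/6 = 5/6.
Right endpoints: -5/3, -5/6, 0, 5/6, 5/3, 2.5.
h(-5/3) ≈ 0.1889, h(-5/6) ≈ 0.4346, h(0) ≈ 1.0000, h(5/6) ≈ 2.3010, h(5/3) ≈ 5.2945, h(2.5) ≈ 12.1825.
Sum = Δx · [h(-5/3) + h(-5/6) + h(0) + ...].
Sum ≈ 17.8345.

17.8345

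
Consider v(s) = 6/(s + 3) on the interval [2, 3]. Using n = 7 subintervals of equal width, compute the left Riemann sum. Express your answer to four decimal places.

Δs = (3 − 2)/7 = 1/7.
Left endpoints: 2, 15/7, 16/7, 17/7, 18/7, 19/7, 20/7.
v(2) = 1.2, v(15/7) = 7/6, v(16/7) = 42/37, v(17/7) = 21/19, v(18/7) = 14/13, v(19/7) = 1.05, v(20/7) = 42/41.
Sum = Δs · [v(2) + v(15/7) + v(16/7) + ...].
Sum ≈ 1.1083.

1.1083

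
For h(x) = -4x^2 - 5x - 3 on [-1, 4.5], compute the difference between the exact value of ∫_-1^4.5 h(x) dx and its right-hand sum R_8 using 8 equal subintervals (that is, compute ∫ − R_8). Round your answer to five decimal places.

Exact integral: ∫_-1^4.5 h(x) dx ≈ -187.4583333.
R_8 = -225.11328125.
Error ≈ -187.4583333 − (-225.11328125) ≈ 37.65495.

37.65495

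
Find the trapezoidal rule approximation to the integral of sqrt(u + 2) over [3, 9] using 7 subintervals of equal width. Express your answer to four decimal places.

Δu = (9 − 3)/7 = 6/7.
f(3) ≈ 2.2361, f(27/7) ≈ 2.4202, f(33/7) ≈ 2.5912, f(39/7) ≈ 2.7516, f(45/7) ≈ 2.9032, f(51/7) ≈ 3.0472, f(57/7) ≈ 3.1848, f(9) ≈ 3.3166.
T_7 = (Δu/2)·[f(u_0) + 2f(u_1) + ... + 2f(u_{6}) + f(u_7)].
Sum ≈ 16.8639.

16.8639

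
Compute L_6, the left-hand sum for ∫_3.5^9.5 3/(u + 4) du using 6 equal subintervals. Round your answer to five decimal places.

Δu = (9.5 − 3.5)/6 = 1.
Left endpoints: 3.5, 4.5, 5.5, 6.5, 7.5, 8.5.
f(3.5) = 0.4, f(4.5) = 6/17, f(5.5) = 6/19, f(6.5) = 2/7, f(7.5) = 6/23, f(8.5) = 0.24.
Sum = Δu · [f(3.5) + f(4.5) + f(5.5) + ...].
Sum ≈ 1.85531.

1.85531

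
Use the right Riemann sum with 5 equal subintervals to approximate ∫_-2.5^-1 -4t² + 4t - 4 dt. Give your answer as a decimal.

-32.04

Δt = (-1 − (-2.5))/5 = 0.3.
Right endpoints: -2.2, -1.9, -1.6, -1.3, -1.
f(-2.2) = -32.16, f(-1.9) = -26.04, f(-1.6) = -20.64, f(-1.3) = -15.96, f(-1) = -12.
Sum = Δt · [f(-2.2) + f(-1.9) + f(-1.6) + f(-1.3) + f(-1)].
Sum = -32.04.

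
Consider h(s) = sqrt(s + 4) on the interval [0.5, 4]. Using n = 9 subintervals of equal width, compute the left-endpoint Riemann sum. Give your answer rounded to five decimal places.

8.58275

Δs = (4 − 0.5)/9 = 7/18.
Left endpoints: 0.5, 8/9, 23/18, 5/3, 37/18, 22/9, 17/6, 29/9, 65/18.
h(0.5) ≈ 2.12132, h(8/9) ≈ 2.21108, h(23/18) ≈ 2.29734, h(5/3) ≈ 2.38048, h(37/18) ≈ 2.46080, h(22/9) ≈ 2.53859, h(17/6) ≈ 2.61406, h(29/9) ≈ 2.68742, h(65/18) ≈ 2.75882.
Sum = Δs · [h(0.5) + h(8/9) + h(23/18) + ...].
Sum ≈ 8.58275.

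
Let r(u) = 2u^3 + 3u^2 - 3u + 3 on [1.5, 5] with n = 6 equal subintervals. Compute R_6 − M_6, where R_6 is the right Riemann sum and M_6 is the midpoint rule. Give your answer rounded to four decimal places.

R_6 = 500.2265625.
M_6 ≈ 405.735677.
R_6 − M_6 ≈ 94.4909.

94.4909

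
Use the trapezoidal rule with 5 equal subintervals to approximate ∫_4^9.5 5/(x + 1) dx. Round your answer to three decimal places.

3.725

Δx = (9.5 − 4)/5 = 1.1.
f(4) = 1, f(5.1) = 50/61, f(6.2) = 25/36, f(7.3) = 50/83, f(8.4) = 25/47, f(9.5) = 10/21.
T_5 = (Δx/2)·[f(x_0) + 2f(x_1) + ... + 2f(x_{4}) + f(x_5)].
Sum ≈ 3.725.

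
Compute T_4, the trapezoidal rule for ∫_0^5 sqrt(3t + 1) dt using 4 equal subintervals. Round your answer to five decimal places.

13.86866

Δt = (5 − 0)/4 = 1.25.
f(0) ≈ 1.00000, f(1.25) ≈ 2.17945, f(2.5) ≈ 2.91548, f(3.75) ≈ 3.50000, f(5) ≈ 4.00000.
T_4 = (Δt/2)·[f(t_0) + 2f(t_1) + 2f(t_2) + 2f(t_3) + f(t_4)].
Sum ≈ 13.86866.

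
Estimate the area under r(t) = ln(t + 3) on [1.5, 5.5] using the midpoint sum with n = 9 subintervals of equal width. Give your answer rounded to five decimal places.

7.42307

Δt = (5.5 − 1.5)/9 = 4/9.
Midpoints: 31/18, 13/6, 47/18, 55/18, 3.5, 71/18, 79/18, 29/6, 95/18.
r(31/18) ≈ 1.55228, r(13/6) ≈ 1.64223, r(47/18) ≈ 1.72475, r(55/18) ≈ 1.80098, r(3.5) ≈ 1.87180, r(71/18) ≈ 1.93794, r(79/18) ≈ 1.99998, r(29/6) ≈ 2.05839, r(95/18) ≈ 2.11357.
Sum = Δt · [r(31/18) + r(13/6) + r(47/18) + ...].
Sum ≈ 7.42307.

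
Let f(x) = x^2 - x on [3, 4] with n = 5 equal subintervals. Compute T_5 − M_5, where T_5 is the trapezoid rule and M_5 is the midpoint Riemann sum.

T_5 = 8.84.
M_5 = 8.83.
T_5 − M_5 = 0.01.

0.01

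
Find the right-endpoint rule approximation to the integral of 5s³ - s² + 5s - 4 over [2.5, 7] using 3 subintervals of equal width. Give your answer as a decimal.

Δs = (7 − 2.5)/3 = 1.5.
Right endpoints: 4, 5.5, 7.
f(4) = 320, f(5.5) = 825.125, f(7) = 1697.
Sum = Δs · [f(4) + f(5.5) + f(7)].
Sum = 4263.1875.

4263.1875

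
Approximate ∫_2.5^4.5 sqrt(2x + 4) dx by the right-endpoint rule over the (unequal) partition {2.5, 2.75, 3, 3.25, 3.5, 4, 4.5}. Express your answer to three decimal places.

6.735

Subinterval widths: 0.25, 0.25, 0.25, 0.25, 0.5, 0.5.
Right endpoints: 2.75, 3, 3.25, 3.5, 4, 4.5.
f(2.75) ≈ 3.082, f(3) ≈ 3.162, f(3.25) ≈ 3.240, f(3.5) ≈ 3.317, f(4) ≈ 3.464, f(4.5) ≈ 3.606.
Sum = Σ Δx_i · f(x_i).
Sum ≈ 6.735.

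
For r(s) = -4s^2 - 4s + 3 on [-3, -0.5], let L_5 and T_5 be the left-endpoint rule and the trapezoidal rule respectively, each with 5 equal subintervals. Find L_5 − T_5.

L_5 = -17.5.
T_5 = -11.25.
L_5 − T_5 = -6.25.

-6.25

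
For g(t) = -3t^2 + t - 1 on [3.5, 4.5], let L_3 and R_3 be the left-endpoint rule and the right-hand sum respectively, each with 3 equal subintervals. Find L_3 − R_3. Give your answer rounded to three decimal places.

L_3 ≈ -41.47222.
R_3 ≈ -49.13889.
L_3 − R_3 ≈ 7.667.

7.667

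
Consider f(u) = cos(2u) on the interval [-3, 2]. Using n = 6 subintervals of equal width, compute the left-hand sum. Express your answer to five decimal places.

0.28019

Δu = (2 − (-3))/6 = 5/6.
Left endpoints: -3, -13/6, -4/3, -0.5, 1/3, 7/6.
f(-3) ≈ 0.96017, f(-13/6) ≈ -0.37004, f(-4/3) ≈ -0.88933, f(-0.5) ≈ 0.54030, f(1/3) ≈ 0.78589, f(7/6) ≈ -0.69076.
Sum = Δu · [f(-3) + f(-13/6) + f(-4/3) + ...].
Sum ≈ 0.28019.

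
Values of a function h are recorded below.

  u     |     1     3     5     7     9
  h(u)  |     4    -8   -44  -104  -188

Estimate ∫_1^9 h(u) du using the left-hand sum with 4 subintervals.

Δu = 2.
Sum = 2·[4 + (-8) + (-44) + (-104)] = -304.

-304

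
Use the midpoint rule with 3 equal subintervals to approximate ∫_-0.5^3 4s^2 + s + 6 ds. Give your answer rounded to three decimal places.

Δs = (3 − (-0.5))/3 = 7/6.
Midpoints: 1/12, 1.25, 29/12.
f(1/12) = 55/9, f(1.25) = 13.5, f(29/12) = 286/9.
Sum = Δs · [f(1/12) + f(1.25) + f(29/12)].
Sum ≈ 59.954.

59.954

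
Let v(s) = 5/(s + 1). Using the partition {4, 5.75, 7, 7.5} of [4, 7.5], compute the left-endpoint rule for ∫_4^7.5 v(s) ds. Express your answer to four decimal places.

Subinterval widths: 1.75, 1.25, 0.5.
Left endpoints: 4, 5.75, 7.
v(4) = 1, v(5.75) = 20/27, v(7) = 0.625.
Sum = Σ Δs_i · v(s_i).
Sum ≈ 2.9884.

2.9884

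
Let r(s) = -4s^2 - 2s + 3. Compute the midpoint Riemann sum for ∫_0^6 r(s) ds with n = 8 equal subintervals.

Δs = (6 − 0)/8 = 0.75.
Midpoints: 0.375, 1.125, 1.875, 2.625, 3.375, 4.125, 4.875, 5.625.
r(0.375) = 1.6875, r(1.125) = -4.3125, r(1.875) = -14.8125, r(2.625) = -29.8125, r(3.375) = -49.3125, r(4.125) = -73.3125, r(4.875) = -101.8125, r(5.625) = -134.8125.
Sum = Δs · [r(0.375) + r(1.125) + r(1.875) + ...].
Sum = -304.875.

-304.875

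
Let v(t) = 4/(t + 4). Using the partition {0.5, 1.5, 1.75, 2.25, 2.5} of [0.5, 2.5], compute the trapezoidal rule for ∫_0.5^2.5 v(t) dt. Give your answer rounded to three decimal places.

Subinterval widths: 1, 0.25, 0.5, 0.25.
v(0.5) = 8/9, v(1.5) = 8/11, v(1.75) = 16/23, v(2.25) = 0.64, v(2.5) = 8/13.
On each subinterval the trapezoid contributes (Δt_i/2)·[v(t_{i-1}) + v(t_i)].
Sum ≈ 1.477.

1.477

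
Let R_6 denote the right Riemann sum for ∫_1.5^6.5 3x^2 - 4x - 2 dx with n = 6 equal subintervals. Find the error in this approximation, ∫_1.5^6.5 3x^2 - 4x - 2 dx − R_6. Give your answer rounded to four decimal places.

-43.4028

Exact integral: ∫_1.5^6.5 f(x) dx = 181.25.
R_6 ≈ 224.652778.
Error ≈ 181.25 − 224.652778 ≈ -43.4028.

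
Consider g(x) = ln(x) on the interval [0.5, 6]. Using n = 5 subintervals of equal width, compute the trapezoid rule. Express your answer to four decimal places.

5.4305

Δx = (6 − 0.5)/5 = 1.1.
g(0.5) ≈ -0.6931, g(1.6) ≈ 0.4700, g(2.7) ≈ 0.9933, g(3.8) ≈ 1.3350, g(4.9) ≈ 1.5892, g(6) ≈ 1.7918.
T_5 = (Δx/2)·[g(x_0) + 2g(x_1) + ... + 2g(x_{4}) + g(x_5)].
Sum ≈ 5.4305.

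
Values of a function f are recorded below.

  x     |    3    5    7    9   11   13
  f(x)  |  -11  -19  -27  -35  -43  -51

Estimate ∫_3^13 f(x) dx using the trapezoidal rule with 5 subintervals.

-310

Δx = 2.
T_5 = (2/2)·[(-11) + 2·(-19) + 2·(-27) + 2·(-35) + 2·(-43) + (-51)] = -310.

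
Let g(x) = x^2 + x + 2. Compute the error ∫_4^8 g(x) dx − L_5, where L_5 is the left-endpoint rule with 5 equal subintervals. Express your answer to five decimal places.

20.37333

Exact integral: ∫_4^8 g(x) dx ≈ 181.3333333.
L_5 = 160.96.
Error ≈ 181.3333333 − 160.96 ≈ 20.37333.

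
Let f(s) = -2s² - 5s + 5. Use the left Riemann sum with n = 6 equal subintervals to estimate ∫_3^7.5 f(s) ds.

Δs = (7.5 − 3)/6 = 0.75.
Left endpoints: 3, 3.75, 4.5, 5.25, 6, 6.75.
f(3) = -28, f(3.75) = -41.875, f(4.5) = -58, f(5.25) = -76.375, f(6) = -97, f(6.75) = -119.875.
Sum = Δs · [f(3) + f(3.75) + f(4.5) + ...].
Sum = -315.84375.

-315.84375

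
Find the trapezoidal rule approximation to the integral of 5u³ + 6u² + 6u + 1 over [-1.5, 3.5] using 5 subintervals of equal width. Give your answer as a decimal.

Δu = (3.5 − (-1.5))/5 = 1.
f(-1.5) = -11.375, f(-0.5) = -1.125, f(0.5) = 6.125, f(1.5) = 40.375, f(2.5) = 131.625, f(3.5) = 309.875.
T_5 = (Δu/2)·[f(u_0) + 2f(u_1) + ... + 2f(u_{4}) + f(u_5)].
Sum = 326.25.

326.25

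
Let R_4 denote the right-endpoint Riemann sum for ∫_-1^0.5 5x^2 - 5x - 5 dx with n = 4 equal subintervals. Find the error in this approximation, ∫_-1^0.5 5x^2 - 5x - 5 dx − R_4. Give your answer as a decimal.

1.93359375

Exact integral: ∫_-1^0.5 f(x) dx = -3.75.
R_4 = -5.68359375.
Error = -3.75 − (-5.68359375) = 1.93359375.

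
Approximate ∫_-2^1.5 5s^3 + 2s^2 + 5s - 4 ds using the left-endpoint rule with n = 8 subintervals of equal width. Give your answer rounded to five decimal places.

Δs = (1.5 − (-2))/8 = 0.4375.
Left endpoints: -2, -1.5625, -1.125, -0.6875, -0.25, 0.1875, 0.625, 1.0625.
f(-2) = -46, f(-1.5625) = -106509/4096, f(-1.125) = -7277/512, f(-0.6875) = -33247/4096, f(-0.25) = -5.203125, f(0.1875) = -12121/4096, f(0.625) = 577/512, f(1.0625) = 39189/4096.
Sum = Δs · [f(-2) + f(-1.5625) + f(-1.125) + ...].
Sum ≈ -40.16284.

-40.16284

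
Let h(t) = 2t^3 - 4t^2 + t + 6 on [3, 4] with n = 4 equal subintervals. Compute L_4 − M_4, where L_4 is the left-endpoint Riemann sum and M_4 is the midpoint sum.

L_4 = 41.96875.
M_4 = 47.578125.
L_4 − M_4 = -5.609375.

-5.609375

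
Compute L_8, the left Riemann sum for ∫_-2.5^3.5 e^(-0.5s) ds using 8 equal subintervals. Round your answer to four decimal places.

7.9544

Δs = (3.5 − (-2.5))/8 = 0.75.
Left endpoints: -2.5, -1.75, -1, -0.25, 0.5, 1.25, 2, 2.75.
f(-2.5) ≈ 3.4903, f(-1.75) ≈ 2.3989, f(-1) ≈ 1.6487, f(-0.25) ≈ 1.1331, f(0.5) ≈ 0.7788, f(1.25) ≈ 0.5353, f(2) ≈ 0.3679, f(2.75) ≈ 0.2528.
Sum = Δs · [f(-2.5) + f(-1.75) + f(-1) + ...].
Sum ≈ 7.9544.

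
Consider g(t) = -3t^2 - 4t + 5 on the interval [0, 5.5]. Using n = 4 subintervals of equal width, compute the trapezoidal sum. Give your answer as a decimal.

-204.57421875

Δt = (5.5 − 0)/4 = 1.375.
g(0) = 5, g(1.375) = -6.171875, g(2.75) = -28.6875, g(4.125) = -62.546875, g(5.5) = -107.75.
T_4 = (Δt/2)·[g(t_0) + 2g(t_1) + 2g(t_2) + 2g(t_3) + g(t_4)].
Sum = -204.57421875.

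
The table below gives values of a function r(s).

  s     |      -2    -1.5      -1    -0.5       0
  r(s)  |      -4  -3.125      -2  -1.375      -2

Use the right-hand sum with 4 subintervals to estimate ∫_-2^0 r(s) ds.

-4.25

Δs = 0.5.
Sum = 0.5·[(-3.125) + (-2) + (-1.375) + (-2)] = -4.25.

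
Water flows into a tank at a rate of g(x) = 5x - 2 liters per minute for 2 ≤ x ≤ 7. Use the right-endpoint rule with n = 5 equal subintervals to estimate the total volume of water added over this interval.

115

Δx = (7 − 2)/5 = 1.
Right endpoints: 3, 4, 5, 6, 7.
g(3) = 13, g(4) = 18, g(5) = 23, g(6) = 28, g(7) = 33.
Sum = Δx · [g(3) + g(4) + g(5) + g(6) + g(7)].
Sum = 115.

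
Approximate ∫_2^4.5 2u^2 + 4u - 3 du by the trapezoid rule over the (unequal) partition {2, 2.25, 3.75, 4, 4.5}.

Subinterval widths: 0.25, 1.5, 0.25, 0.5.
f(2) = 13, f(2.25) = 16.125, f(3.75) = 40.125, f(4) = 45, f(4.5) = 55.5.
On each subinterval the trapezoid contributes (Δu_i/2)·[f(u_{i-1}) + f(u_i)].
Sum = 81.59375.

81.59375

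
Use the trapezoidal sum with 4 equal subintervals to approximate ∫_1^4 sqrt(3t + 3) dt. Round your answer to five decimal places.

Δt = (4 − 1)/4 = 0.75.
f(1) ≈ 2.44949, f(1.75) ≈ 2.87228, f(2.5) ≈ 3.24037, f(3.25) ≈ 3.57071, f(4) ≈ 3.87298.
T_4 = (Δt/2)·[f(t_0) + 2f(t_1) + 2f(t_2) + 2f(t_3) + f(t_4)].
Sum ≈ 9.63345.

9.63345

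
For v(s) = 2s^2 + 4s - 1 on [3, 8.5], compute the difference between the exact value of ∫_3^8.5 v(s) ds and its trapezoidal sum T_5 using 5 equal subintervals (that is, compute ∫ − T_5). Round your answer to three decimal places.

-2.218

Exact integral: ∫_3^8.5 v(s) ds ≈ 512.41667.
T_5 = 514.635.
Error ≈ 512.41667 − 514.635 ≈ -2.218.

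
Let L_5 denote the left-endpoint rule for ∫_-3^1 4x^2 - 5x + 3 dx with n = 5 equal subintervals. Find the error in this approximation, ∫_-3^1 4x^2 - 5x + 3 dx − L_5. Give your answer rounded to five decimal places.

Exact integral: ∫_-3^1 f(x) dx ≈ 69.3333333.
L_5 = 91.84.
Error ≈ 69.3333333 − 91.84 ≈ -22.50667.

-22.50667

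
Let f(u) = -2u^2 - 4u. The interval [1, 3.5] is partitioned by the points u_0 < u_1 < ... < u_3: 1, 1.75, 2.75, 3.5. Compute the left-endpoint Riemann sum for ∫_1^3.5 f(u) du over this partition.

-37.21875

Subinterval widths: 0.75, 1, 0.75.
Left endpoints: 1, 1.75, 2.75.
f(1) = -6, f(1.75) = -13.125, f(2.75) = -26.125.
Sum = Σ Δu_i · f(u_i).
Sum = -37.21875.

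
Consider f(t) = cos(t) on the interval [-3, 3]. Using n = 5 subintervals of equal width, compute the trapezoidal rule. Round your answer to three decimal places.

0.248

Δt = (3 − (-3))/5 = 1.2.
f(-3) ≈ -0.990, f(-1.8) ≈ -0.227, f(-0.6) ≈ 0.825, f(0.6) ≈ 0.825, f(1.8) ≈ -0.227, f(3) ≈ -0.990.
T_5 = (Δt/2)·[f(t_0) + 2f(t_1) + ... + 2f(t_{4}) + f(t_5)].
Sum ≈ 0.248.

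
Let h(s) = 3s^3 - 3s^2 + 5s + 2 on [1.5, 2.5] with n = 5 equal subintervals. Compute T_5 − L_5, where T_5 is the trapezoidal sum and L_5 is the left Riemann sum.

T_5 = 25.35.
L_5 = 22.375.
T_5 − L_5 = 2.975.

2.975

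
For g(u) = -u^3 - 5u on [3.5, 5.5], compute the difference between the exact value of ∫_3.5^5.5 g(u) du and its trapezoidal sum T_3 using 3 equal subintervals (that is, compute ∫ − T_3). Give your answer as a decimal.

2

Exact integral: ∫_3.5^5.5 g(u) du = -236.25.
T_3 = -238.25.
Error = -236.25 − (-238.25) = 2.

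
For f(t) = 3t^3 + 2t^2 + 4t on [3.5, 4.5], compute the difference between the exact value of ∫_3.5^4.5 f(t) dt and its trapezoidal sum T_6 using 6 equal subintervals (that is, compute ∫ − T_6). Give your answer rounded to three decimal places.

-0.176

Exact integral: ∫_3.5^4.5 f(t) dt ≈ 243.16667.
T_6 ≈ 243.34259.
Error ≈ 243.16667 − 243.34259 ≈ -0.176.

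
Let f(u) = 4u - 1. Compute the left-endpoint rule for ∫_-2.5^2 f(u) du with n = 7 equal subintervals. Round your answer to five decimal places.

Δu = (2 − (-2.5))/7 = 9/14.
Left endpoints: -2.5, -13/7, -17/14, -4/7, 1/14, 5/7, 19/14.
f(-2.5) = -11, f(-13/7) = -59/7, f(-17/14) = -41/7, f(-4/7) = -23/7, f(1/14) = -5/7, f(5/7) = 13/7, f(19/14) = 31/7.
Sum = Δu · [f(-2.5) + f(-13/7) + f(-17/14) + ...].
Sum ≈ -14.78571.

-14.78571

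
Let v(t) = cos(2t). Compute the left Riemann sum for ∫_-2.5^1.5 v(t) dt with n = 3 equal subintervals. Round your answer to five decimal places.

0.71715

Δt = (1.5 − (-2.5))/3 = 4/3.
Left endpoints: -2.5, -7/6, 1/6.
v(-2.5) ≈ 0.28366, v(-7/6) ≈ -0.69076, v(1/6) ≈ 0.94496.
Sum = Δt · [v(-2.5) + v(-7/6) + v(1/6)].
Sum ≈ 0.71715.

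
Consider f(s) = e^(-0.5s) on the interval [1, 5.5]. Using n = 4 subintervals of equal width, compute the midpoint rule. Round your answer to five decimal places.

1.07103

Δs = (5.5 − 1)/4 = 1.125.
Midpoints: 1.5625, 2.6875, 3.8125, 4.9375.
f(1.5625) ≈ 0.45783, f(2.6875) ≈ 0.26087, f(3.8125) ≈ 0.14864, f(4.9375) ≈ 0.08469.
Sum = Δs · [f(1.5625) + f(2.6875) + f(3.8125) + f(4.9375)].
Sum ≈ 1.07103.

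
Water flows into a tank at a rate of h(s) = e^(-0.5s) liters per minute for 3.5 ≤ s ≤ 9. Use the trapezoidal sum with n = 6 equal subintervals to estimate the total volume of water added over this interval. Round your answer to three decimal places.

Δs = (9 − 3.5)/6 = 11/12.
h(3.5) ≈ 0.174, h(53/12) ≈ 0.110, h(16/3) ≈ 0.069, h(6.25) ≈ 0.044, h(43/6) ≈ 0.028, h(97/12) ≈ 0.018, h(9) ≈ 0.011.
T_6 = (Δs/2)·[h(s_0) + 2h(s_1) + ... + 2h(s_{5}) + h(s_6)].
Sum ≈ 0.331.

0.331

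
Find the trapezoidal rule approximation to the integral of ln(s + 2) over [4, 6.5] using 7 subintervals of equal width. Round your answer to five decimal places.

Δs = (6.5 − 4)/7 = 5/14.
f(4) ≈ 1.79176, f(61/14) ≈ 1.84958, f(33/7) ≈ 1.90424, f(71/14) ≈ 1.95606, f(38/7) ≈ 2.00533, f(81/14) ≈ 2.05229, f(43/7) ≈ 2.09714, f(6.5) ≈ 2.14007.
T_7 = (Δs/2)·[f(s_0) + 2f(s_1) + ... + 2f(s_{6}) + f(s_7)].
Sum ≈ 4.93948.

4.93948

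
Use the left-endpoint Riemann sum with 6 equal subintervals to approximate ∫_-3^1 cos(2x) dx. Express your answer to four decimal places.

0.7256

Δx = (1 − (-3))/6 = 2/3.
Left endpoints: -3, -7/3, -5/3, -1, -1/3, 1/3.
f(-3) ≈ 0.9602, f(-7/3) ≈ -0.0457, f(-5/3) ≈ -0.9817, f(-1) ≈ -0.4161, f(-1/3) ≈ 0.7859, f(1/3) ≈ 0.7859.
Sum = Δx · [f(-3) + f(-7/3) + f(-5/3) + ...].
Sum ≈ 0.7256.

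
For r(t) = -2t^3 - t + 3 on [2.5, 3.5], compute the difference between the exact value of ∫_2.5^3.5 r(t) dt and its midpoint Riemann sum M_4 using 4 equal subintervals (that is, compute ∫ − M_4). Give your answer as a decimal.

-0.09375

Exact integral: ∫_2.5^3.5 r(t) dt = -55.5.
M_4 = -55.40625.
Error = -55.5 − (-55.40625) = -0.09375.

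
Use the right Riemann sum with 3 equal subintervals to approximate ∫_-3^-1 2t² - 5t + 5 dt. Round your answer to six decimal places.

38.962963

Δt = (-1 − (-3))/3 = 2/3.
Right endpoints: -7/3, -5/3, -1.
f(-7/3) = 248/9, f(-5/3) = 170/9, f(-1) = 12.
Sum = Δt · [f(-7/3) + f(-5/3) + f(-1)].
Sum ≈ 38.962963.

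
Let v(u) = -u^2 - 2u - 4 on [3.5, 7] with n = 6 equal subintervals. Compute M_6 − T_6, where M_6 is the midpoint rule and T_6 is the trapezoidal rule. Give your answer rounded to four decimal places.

0.2977

M_6 ≈ -150.692419.
T_6 ≈ -150.990162.
M_6 − T_6 ≈ 0.2977.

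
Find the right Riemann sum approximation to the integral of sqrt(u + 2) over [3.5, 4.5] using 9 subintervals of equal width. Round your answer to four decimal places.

Δu = (4.5 − 3.5)/9 = 1/9.
Right endpoints: 65/18, 67/18, 23/6, 71/18, 73/18, 25/6, 77/18, 79/18, 4.5.
f(65/18) ≈ 2.3688, f(67/18) ≈ 2.3921, f(23/6) ≈ 2.4152, f(71/18) ≈ 2.4381, f(73/18) ≈ 2.4608, f(25/6) ≈ 2.4833, f(77/18) ≈ 2.5055, f(79/18) ≈ 2.5276, f(4.5) ≈ 2.5495.
Sum = Δu · [f(65/18) + f(67/18) + f(23/6) + ...].
Sum ≈ 2.4601.

2.4601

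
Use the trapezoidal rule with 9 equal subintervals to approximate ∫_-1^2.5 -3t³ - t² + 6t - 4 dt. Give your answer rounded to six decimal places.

-33.022248

Δt = (2.5 − (-1))/9 = 7/18.
f(-1) = -8, f(-11/18) = -14299/1944, f(-2/9) = -1300/243, f(1/6) = -73/24, f(5/9) = -362/243, f(17/18) = -3407/1944, f(4/3) = -44/9, f(31/18) = -23245/1944, f(19/9) = -5836/243, f(2.5) = -42.125.
T_9 = (Δt/2)·[f(t_0) + 2f(t_1) + ... + 2f(t_{8}) + f(t_9)].
Sum ≈ -33.022248.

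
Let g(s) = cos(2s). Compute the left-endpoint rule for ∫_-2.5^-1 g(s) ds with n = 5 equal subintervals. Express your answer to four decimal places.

-0.8009

Δs = (-1 − (-2.5))/5 = 0.3.
Left endpoints: -2.5, -2.2, -1.9, -1.6, -1.3.
g(-2.5) ≈ 0.2837, g(-2.2) ≈ -0.3073, g(-1.9) ≈ -0.7910, g(-1.6) ≈ -0.9983, g(-1.3) ≈ -0.8569.
Sum = Δs · [g(-2.5) + g(-2.2) + g(-1.9) + g(-1.6) + g(-1.3)].
Sum ≈ -0.8009.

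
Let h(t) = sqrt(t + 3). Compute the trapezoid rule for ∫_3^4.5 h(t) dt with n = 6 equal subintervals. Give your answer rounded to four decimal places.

Δt = (4.5 − 3)/6 = 0.25.
h(3) ≈ 2.4495, h(3.25) ≈ 2.5000, h(3.5) ≈ 2.5495, h(3.75) ≈ 2.5981, h(4) ≈ 2.6458, h(4.25) ≈ 2.6926, h(4.5) ≈ 2.7386.
T_6 = (Δt/2)·[h(t_0) + 2h(t_1) + ... + 2h(t_{5}) + h(t_6)].
Sum ≈ 3.8950.

3.8950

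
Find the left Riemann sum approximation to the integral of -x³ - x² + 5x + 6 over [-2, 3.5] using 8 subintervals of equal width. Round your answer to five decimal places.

Δx = (3.5 − (-2))/8 = 0.6875.
Left endpoints: -2, -1.3125, -0.625, 0.0625, 0.75, 1.4375, 2.125, 2.8125.
f(-2) = 0, f(-1.3125) = -99/4096, f(-0.625) = 1397/512, f(0.0625) = 25839/4096, f(0.75) = 8.765625, f(1.4375) = 33385/4096, f(2.125) = 1287/512, f(2.8125) = -41349/4096.
Sum = Δx · [f(-2) + f(-1.3125) + f(-0.625) + ...].
Sum ≈ 12.61401.

12.61401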